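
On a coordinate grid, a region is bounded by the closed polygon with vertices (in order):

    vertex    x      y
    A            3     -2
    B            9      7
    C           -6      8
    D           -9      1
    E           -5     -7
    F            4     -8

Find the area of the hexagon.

185.5

A→B: (3)(7) − (9)(-2) = 39
B→C: (9)(8) − (-6)(7) = 114
C→D: (-6)(1) − (-9)(8) = 66
D→E: (-9)(-7) − (-5)(1) = 68
E→F: (-5)(-8) − (4)(-7) = 68
F→A: (4)(-2) − (3)(-8) = 16
Σ = 371
Area = |Σ|/2 = 185.5.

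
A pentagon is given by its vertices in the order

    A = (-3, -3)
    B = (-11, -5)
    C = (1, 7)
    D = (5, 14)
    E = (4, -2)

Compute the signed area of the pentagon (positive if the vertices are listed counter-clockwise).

-97.5

Σ = (-18) + (-72) + (-21) + (-66) + (-18) = -195
Signed area = Σ/2 = -97.5 (negative ⇒ clockwise traversal).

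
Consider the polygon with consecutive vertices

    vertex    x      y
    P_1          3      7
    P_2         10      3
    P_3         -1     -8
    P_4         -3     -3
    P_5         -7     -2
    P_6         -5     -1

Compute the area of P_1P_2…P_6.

Apply the shoelace formula: 2A = Σ (x_i·y_{i+1} − x_{i+1}·y_i), indices taken mod 6.
P_1→P_2: (3)(3) − (10)(7) = -61
P_2→P_3: (10)(-8) − (-1)(3) = -77
P_3→P_4: (-1)(-3) − (-3)(-8) = -21
P_4→P_5: (-3)(-2) − (-7)(-3) = -15
P_5→P_6: (-7)(-1) − (-5)(-2) = -3
P_6→P_1: (-5)(7) − (3)(-1) = -32
Σ = -209
Area = |Σ|/2 = 104.5.

104.5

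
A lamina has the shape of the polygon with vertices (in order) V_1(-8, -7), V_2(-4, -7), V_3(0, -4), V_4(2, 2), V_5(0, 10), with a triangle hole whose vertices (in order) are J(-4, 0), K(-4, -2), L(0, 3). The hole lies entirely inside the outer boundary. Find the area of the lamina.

Outer boundary:
Apply the shoelace (surveyor's) formula: 2A = Σ (x_i·y_{i+1} − x_{i+1}·y_i), indices taken mod 5.
Σ = (28) + (16) + (8) + (20) + (80) = 152
Area = |Σ|/2 = 76.
Hole:
Apply the shoelace formula: 2A = Σ (x_i·y_{i+1} − x_{i+1}·y_i), indices taken mod 3.
Σ = (8) + (-12) + (12) = 8
Area = |Σ|/2 = 4.
Net area = 76 − 4 = 72.

72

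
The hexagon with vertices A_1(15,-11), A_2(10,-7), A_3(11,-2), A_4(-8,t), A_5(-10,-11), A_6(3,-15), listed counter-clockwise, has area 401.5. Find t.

14

The doubled signed area Σ (x_i y_{i+1} − x_{i+1} y_i) is linear in t.
With t=0 it equals 509; the coefficient of t is 21 (from the two edges through A_4).
So 21·t + 509 = 2·401.5 = 803 ⇒ t = 14.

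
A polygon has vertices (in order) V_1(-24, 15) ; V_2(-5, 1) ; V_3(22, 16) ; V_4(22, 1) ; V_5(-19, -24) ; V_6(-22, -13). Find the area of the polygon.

Cross-terms: 51, -102, -330, -509, -281, -642  ⇒  Σ = -1813
Area = |Σ|/2 = 906.5.

906.5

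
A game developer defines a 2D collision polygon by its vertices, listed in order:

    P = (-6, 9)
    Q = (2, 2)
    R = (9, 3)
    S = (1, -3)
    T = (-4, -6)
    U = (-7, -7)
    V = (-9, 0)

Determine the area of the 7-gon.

Apply Gauss's area formula: 2A = Σ (x_i·y_{i+1} − x_{i+1}·y_i), indices taken mod 7.
Σ = (-30) + (-12) + (-30) + (-18) + (-14) + (-63) + (-81) = -248
Area = |Σ|/2 = 124.

124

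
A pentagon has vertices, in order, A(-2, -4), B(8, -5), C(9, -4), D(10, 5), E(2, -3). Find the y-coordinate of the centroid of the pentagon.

Apply the shoelace formula. First the cross-terms c_i = x_i·y_{i+1} − x_{i+1}·y_i:
  42, 13, 85, -40, -14  ⇒  2A = 86, A = 43.
Then Σ (y_i + y_{i+1})·c_i = -392, so ȳ = -392 / (6·43) = -196/129.

-196/129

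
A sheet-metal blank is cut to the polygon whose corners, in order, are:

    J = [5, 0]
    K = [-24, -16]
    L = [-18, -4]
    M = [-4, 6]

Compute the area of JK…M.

213

Σ = (-80) + (-192) + (-124) + (-30) = -426
Area = |Σ|/2 = 213.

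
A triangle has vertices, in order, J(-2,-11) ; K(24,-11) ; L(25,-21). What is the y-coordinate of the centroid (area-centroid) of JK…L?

Apply the surveyor's formula. First the cross-terms c_i = x_i·y_{i+1} − x_{i+1}·y_i:
  286, -229, -317  ⇒  2A = -260, A = -130.
Then Σ (y_i + y_{i+1})·c_i = 11180, so ȳ = 11180 / (6·(-130)) = -43/3.

-43/3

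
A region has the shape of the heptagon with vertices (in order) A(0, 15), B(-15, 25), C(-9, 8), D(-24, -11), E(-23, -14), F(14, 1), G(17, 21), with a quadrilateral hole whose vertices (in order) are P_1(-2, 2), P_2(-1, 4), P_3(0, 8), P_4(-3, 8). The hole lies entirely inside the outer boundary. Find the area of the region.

Outer boundary:
Apply the shoelace (surveyor's) formula: 2A = Σ (x_i·y_{i+1} − x_{i+1}·y_i), indices taken mod 7.
Cross-terms: 225, 105, 291, 83, 173, 277, 255  ⇒  Σ = 1409
Area = |Σ|/2 = 704.5.
Hole:
Apply the shoelace formula: 2A = Σ (x_i·y_{i+1} − x_{i+1}·y_i), indices taken mod 4.
Σ = (-6) + (-8) + (24) + (10) = 20
Area = |Σ|/2 = 10.
Net area = 704.5 − 10 = 694.5.

694.5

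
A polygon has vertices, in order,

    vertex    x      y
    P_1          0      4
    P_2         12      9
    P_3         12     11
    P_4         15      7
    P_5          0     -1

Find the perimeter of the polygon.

|P_1P_2| = √((12)² + (5)²) = √169 = 13
|P_2P_3| = √((0)² + (2)²) = √4 = 2
|P_3P_4| = √((3)² + (-4)²) = √25 = 5
|P_4P_5| = √((-15)² + (-8)²) = √289 = 17
|P_5P_1| = √((0)² + (5)²) = √25 = 5
Perimeter = 13 + 2 + 5 + 17 + 5 = 42.

42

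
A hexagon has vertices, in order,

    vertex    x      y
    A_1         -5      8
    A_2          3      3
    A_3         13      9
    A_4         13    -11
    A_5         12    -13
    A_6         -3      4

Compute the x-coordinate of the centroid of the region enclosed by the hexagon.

366/49

Apply the shoelace (surveyor's) formula. First the cross-terms c_i = x_i·y_{i+1} − x_{i+1}·y_i:
  -39, -12, -260, -37, 9, -4  ⇒  2A = -343, A = -171.5.
Then Σ (x_i + x_{i+1})·c_i = -7686, so x̄ = -7686 / (6·(-171.5)) = 366/49.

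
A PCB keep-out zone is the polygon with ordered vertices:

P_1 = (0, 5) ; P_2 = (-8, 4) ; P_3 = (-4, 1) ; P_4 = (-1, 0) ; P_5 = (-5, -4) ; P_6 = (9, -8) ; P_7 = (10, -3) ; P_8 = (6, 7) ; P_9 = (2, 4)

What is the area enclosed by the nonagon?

145

Apply the surveyor's formula: 2A = Σ (x_i·y_{i+1} − x_{i+1}·y_i), indices taken mod 9.
Σ = (40) + (8) + (1) + (4) + (76) + (53) + (88) + (10) + (10) = 290
Area = |Σ|/2 = 145.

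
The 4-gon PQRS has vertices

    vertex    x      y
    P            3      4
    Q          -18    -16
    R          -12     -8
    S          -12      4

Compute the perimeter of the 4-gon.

66

|PQ| = √((-21)² + (-20)²) = √841 = 29
|QR| = √((6)² + (8)²) = √100 = 10
|RS| = √((0)² + (12)²) = √144 = 12
|SP| = √((15)² + (0)²) = √225 = 15
Perimeter = 29 + 10 + 12 + 15 = 66.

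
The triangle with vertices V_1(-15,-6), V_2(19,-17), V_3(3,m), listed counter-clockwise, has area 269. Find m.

4

Write out the shoelace sum; only the two edges meeting at V_3 involve m:
2·Area = [(19·m − 3·(-17)) + (3·(-6) − (-15)·m)] + 369
       = 34·m + 402 = 538
⇒ m = 4.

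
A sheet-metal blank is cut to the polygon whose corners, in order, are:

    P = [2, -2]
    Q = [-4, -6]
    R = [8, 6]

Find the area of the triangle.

Apply the shoelace formula: 2A = Σ (x_i·y_{i+1} − x_{i+1}·y_i), indices taken mod 3.
P→Q: (2)(-6) − (-4)(-2) = -20
Q→R: (-4)(6) − (8)(-6) = 24
R→P: (8)(-2) − (2)(6) = -28
Σ = -24
Area = |Σ|/2 = 12.

12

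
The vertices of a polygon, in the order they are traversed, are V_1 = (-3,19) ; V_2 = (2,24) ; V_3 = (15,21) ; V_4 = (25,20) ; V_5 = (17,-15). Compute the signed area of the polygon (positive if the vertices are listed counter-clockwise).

Apply the shoelace (surveyor's) formula: 2A = Σ (x_i·y_{i+1} − x_{i+1}·y_i), indices taken mod 5.
Cross-terms: -110, -318, -225, -715, 278  ⇒  Σ = -1090
Signed area = Σ/2 = -545 (negative ⇒ clockwise traversal).

-545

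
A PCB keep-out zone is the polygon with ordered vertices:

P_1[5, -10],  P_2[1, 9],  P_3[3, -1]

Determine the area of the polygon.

Cross-terms: 55, -28, -25  ⇒  Σ = 2
Area = |Σ|/2 = 1.

1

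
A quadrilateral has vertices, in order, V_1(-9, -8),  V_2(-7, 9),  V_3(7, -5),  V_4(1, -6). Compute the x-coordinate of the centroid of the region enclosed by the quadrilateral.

Apply the surveyor's formula. First the cross-terms c_i = x_i·y_{i+1} − x_{i+1}·y_i:
  -137, -28, -37, -62  ⇒  2A = -264, A = -132.
Then Σ (x_i + x_{i+1})·c_i = 2392, so x̄ = 2392 / (6·(-132)) = -299/99.

-299/99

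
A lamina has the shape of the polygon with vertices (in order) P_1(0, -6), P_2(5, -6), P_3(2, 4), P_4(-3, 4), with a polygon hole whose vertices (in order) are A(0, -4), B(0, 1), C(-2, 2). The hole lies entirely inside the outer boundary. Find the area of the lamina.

Outer boundary:
Apply the surveyor's formula: 2A = Σ (x_i·y_{i+1} − x_{i+1}·y_i), indices taken mod 4.
Cross-terms: 30, 32, 20, 18  ⇒  Σ = 100
Area = |Σ|/2 = 50.
Hole:
Apply Gauss's area formula: 2A = Σ (x_i·y_{i+1} − x_{i+1}·y_i), indices taken mod 3.
Cross-terms: 0, 2, 8  ⇒  Σ = 10
Area = |Σ|/2 = 5.
Net area = 50 − 5 = 45.

45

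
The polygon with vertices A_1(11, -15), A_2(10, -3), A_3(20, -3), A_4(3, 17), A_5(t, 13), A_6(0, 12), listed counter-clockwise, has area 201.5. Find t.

The doubled signed area Σ (x_i y_{i+1} − x_{i+1} y_i) is linear in t.
With t=0 it equals 403; the coefficient of t is -5 (from the two edges through A_5).
So -5·t + 403 = 2·201.5 = 403 ⇒ t = 0.

0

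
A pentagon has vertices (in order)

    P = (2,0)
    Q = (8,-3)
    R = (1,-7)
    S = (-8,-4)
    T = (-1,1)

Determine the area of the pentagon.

66.5

Apply Gauss's area formula: 2A = Σ (x_i·y_{i+1} − x_{i+1}·y_i), indices taken mod 5.
Σ = (-6) + (-53) + (-60) + (-12) + (-2) = -133
Area = |Σ|/2 = 66.5.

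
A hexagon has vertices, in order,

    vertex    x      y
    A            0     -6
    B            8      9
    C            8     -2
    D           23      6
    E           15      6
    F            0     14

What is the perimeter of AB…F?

|AB| = √((8)² + (15)²) = √289 = 17
|BC| = √((0)² + (-11)²) = √121 = 11
|CD| = √((15)² + (8)²) = √289 = 17
|DE| = √((-8)² + (0)²) = √64 = 8
|EF| = √((-15)² + (8)²) = √289 = 17
|FA| = √((0)² + (-20)²) = √400 = 20
Perimeter = 17 + 11 + 17 + 8 + 17 + 20 = 90.

90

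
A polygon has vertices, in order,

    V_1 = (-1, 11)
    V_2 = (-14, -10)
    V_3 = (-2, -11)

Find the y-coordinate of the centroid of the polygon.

Apply Gauss's area formula. First the cross-terms c_i = x_i·y_{i+1} − x_{i+1}·y_i:
  164, 134, -33  ⇒  2A = 265, A = 132.5.
Then Σ (y_i + y_{i+1})·c_i = -2650, so ȳ = -2650 / (6·132.5) = -10/3.

-10/3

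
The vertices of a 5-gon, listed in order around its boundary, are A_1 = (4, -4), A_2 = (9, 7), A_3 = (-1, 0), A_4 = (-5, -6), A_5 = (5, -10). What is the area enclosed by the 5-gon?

Σ = (64) + (7) + (6) + (80) + (20) = 177
Area = |Σ|/2 = 88.5.

88.5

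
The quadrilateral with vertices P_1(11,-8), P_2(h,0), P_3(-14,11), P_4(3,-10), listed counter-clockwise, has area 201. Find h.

11

The doubled signed area Σ (x_i y_{i+1} − x_{i+1} y_i) is linear in h.
With h=0 it equals 193; the coefficient of h is 19 (from the two edges through P_2).
So 19·h + 193 = 2·201 = 402 ⇒ h = 11.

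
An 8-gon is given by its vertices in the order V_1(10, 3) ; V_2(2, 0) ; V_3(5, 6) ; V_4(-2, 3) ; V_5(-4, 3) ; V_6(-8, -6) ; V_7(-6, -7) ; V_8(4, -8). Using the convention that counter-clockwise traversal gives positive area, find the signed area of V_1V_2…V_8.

V_1→V_2: (10)(0) − (2)(3) = -6
V_2→V_3: (2)(6) − (5)(0) = 12
V_3→V_4: (5)(3) − (-2)(6) = 27
V_4→V_5: (-2)(3) − (-4)(3) = 6
V_5→V_6: (-4)(-6) − (-8)(3) = 48
V_6→V_7: (-8)(-7) − (-6)(-6) = 20
V_7→V_8: (-6)(-8) − (4)(-7) = 76
V_8→V_1: (4)(3) − (10)(-8) = 92
Σ = 275
Signed area = Σ/2 = 137.5 (positive ⇒ counter-clockwise traversal).

137.5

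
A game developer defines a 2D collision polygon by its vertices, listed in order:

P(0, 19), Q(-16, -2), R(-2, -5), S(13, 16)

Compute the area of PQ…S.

330

Apply the shoelace (surveyor's) formula: 2A = Σ (x_i·y_{i+1} − x_{i+1}·y_i), indices taken mod 4.
Σ = (304) + (76) + (33) + (247) = 660
Area = |Σ|/2 = 330.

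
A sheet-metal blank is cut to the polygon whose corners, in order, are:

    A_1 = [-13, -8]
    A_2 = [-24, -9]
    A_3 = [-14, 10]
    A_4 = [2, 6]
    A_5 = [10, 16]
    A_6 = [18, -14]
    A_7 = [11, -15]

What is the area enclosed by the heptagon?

Apply the shoelace (surveyor's) formula: 2A = Σ (x_i·y_{i+1} − x_{i+1}·y_i), indices taken mod 7.
Σ = (-75) + (-366) + (-104) + (-28) + (-428) + (-116) + (-283) = -1400
Area = |Σ|/2 = 700.

700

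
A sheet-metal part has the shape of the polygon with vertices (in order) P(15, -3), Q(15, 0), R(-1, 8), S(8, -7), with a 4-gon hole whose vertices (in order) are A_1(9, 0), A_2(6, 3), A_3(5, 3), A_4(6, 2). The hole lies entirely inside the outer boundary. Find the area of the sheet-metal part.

Outer boundary:
P→Q: (15)(0) − (15)(-3) = 45
Q→R: (15)(8) − (-1)(0) = 120
R→S: (-1)(-7) − (8)(8) = -57
S→P: (8)(-3) − (15)(-7) = 81
Σ = 189
Area = |Σ|/2 = 94.5.
Hole:
Apply the shoelace formula: 2A = Σ (x_i·y_{i+1} − x_{i+1}·y_i), indices taken mod 4.
A_1→A_2: (9)(3) − (6)(0) = 27
A_2→A_3: (6)(3) − (5)(3) = 3
A_3→A_4: (5)(2) − (6)(3) = -8
A_4→A_1: (6)(0) − (9)(2) = -18
Σ = 4
Area = |Σ|/2 = 2.
Net area = 94.5 − 2 = 92.5.

92.5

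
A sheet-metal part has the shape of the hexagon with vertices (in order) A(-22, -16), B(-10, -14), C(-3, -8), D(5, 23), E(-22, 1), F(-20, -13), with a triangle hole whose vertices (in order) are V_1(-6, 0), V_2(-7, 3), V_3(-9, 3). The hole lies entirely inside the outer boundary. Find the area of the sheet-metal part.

501

Outer boundary:
Apply the shoelace formula: 2A = Σ (x_i·y_{i+1} − x_{i+1}·y_i), indices taken mod 6.
A→B: (-22)(-14) − (-10)(-16) = 148
B→C: (-10)(-8) − (-3)(-14) = 38
C→D: (-3)(23) − (5)(-8) = -29
D→E: (5)(1) − (-22)(23) = 511
E→F: (-22)(-13) − (-20)(1) = 306
F→A: (-20)(-16) − (-22)(-13) = 34
Σ = 1008
Area = |Σ|/2 = 504.
Hole:
Apply the surveyor's formula: 2A = Σ (x_i·y_{i+1} − x_{i+1}·y_i), indices taken mod 3.
Σ = (-18) + (6) + (18) = 6
Area = |Σ|/2 = 3.
Net area = 504 − 3 = 501.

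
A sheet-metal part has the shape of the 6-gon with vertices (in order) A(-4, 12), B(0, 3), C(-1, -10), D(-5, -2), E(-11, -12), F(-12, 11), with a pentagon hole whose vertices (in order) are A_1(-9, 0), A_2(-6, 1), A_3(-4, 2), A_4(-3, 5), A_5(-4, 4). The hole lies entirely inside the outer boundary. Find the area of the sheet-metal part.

185.5

Outer boundary:
A→B: (-4)(3) − (0)(12) = -12
B→C: (0)(-10) − (-1)(3) = 3
C→D: (-1)(-2) − (-5)(-10) = -48
D→E: (-5)(-12) − (-11)(-2) = 38
E→F: (-11)(11) − (-12)(-12) = -265
F→A: (-12)(12) − (-4)(11) = -100
Σ = -384
Area = |Σ|/2 = 192.
Hole:
A_1→A_2: (-9)(1) − (-6)(0) = -9
A_2→A_3: (-6)(2) − (-4)(1) = -8
A_3→A_4: (-4)(5) − (-3)(2) = -14
A_4→A_5: (-3)(4) − (-4)(5) = 8
A_5→A_1: (-4)(0) − (-9)(4) = 36
Σ = 13
Area = |Σ|/2 = 6.5.
Net area = 192 − 6.5 = 185.5.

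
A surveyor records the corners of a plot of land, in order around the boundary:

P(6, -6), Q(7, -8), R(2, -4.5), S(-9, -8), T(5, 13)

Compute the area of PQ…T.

131.5

Apply Gauss's area formula: 2A = Σ (x_i·y_{i+1} − x_{i+1}·y_i), indices taken mod 5.
Cross-terms: -6, -15.5, -56.5, -77, -108  ⇒  Σ = -263
Area = |Σ|/2 = 131.5.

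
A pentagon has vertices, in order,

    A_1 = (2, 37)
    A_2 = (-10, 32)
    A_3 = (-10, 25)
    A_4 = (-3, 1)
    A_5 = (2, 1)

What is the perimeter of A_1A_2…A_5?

86

|A_1A_2| = √((-12)² + (-5)²) = √169 = 13
|A_2A_3| = √((0)² + (-7)²) = √49 = 7
|A_3A_4| = √((7)² + (-24)²) = √625 = 25
|A_4A_5| = √((5)² + (0)²) = √25 = 5
|A_5A_1| = √((0)² + (36)²) = √1296 = 36
Perimeter = 13 + 7 + 25 + 5 + 36 = 86.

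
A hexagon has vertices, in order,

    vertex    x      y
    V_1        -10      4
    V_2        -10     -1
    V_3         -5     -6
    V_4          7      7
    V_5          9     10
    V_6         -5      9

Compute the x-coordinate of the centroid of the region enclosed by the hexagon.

-445/192

Apply the shoelace (surveyor's) formula. First the cross-terms c_i = x_i·y_{i+1} − x_{i+1}·y_i:
  50, 55, 7, 7, 131, 70  ⇒  2A = 320, A = 160.
Then Σ (x_i + x_{i+1})·c_i = -2225, so x̄ = -2225 / (6·160) = -445/192.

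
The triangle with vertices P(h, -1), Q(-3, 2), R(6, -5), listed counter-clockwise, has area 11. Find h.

The doubled signed area Σ (x_i y_{i+1} − x_{i+1} y_i) is linear in h.
With h=0 it equals -6; the coefficient of h is 7 (from the two edges through P).
So 7·h + -6 = 2·11 = 22 ⇒ h = 4.

4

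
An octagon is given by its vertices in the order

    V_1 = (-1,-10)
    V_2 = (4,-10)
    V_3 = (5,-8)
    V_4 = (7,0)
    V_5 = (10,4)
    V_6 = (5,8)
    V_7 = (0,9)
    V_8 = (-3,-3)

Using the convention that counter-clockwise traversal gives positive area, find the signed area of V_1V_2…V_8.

155.5

Σ = (50) + (18) + (56) + (28) + (60) + (45) + (27) + (27) = 311
Signed area = Σ/2 = 155.5 (positive ⇒ counter-clockwise traversal).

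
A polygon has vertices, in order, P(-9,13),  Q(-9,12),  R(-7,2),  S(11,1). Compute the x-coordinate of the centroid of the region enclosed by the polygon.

Apply the shoelace (surveyor's) formula. First the cross-terms c_i = x_i·y_{i+1} − x_{i+1}·y_i:
  9, 66, -29, 152  ⇒  2A = 198, A = 99.
Then Σ (x_i + x_{i+1})·c_i = -1030, so x̄ = -1030 / (6·99) = -515/297.

-515/297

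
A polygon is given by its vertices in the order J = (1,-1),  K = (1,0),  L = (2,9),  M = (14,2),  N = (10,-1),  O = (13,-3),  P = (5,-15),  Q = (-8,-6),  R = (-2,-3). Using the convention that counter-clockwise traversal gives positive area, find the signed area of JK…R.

-238

Apply the shoelace (surveyor's) formula: 2A = Σ (x_i·y_{i+1} − x_{i+1}·y_i), indices taken mod 9.
Σ = (1) + (9) + (-122) + (-34) + (-17) + (-180) + (-150) + (12) + (5) = -476
Signed area = Σ/2 = -238 (negative ⇒ clockwise traversal).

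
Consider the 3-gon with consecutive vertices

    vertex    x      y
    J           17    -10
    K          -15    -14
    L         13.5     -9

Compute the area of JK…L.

J→K: (17)(-14) − (-15)(-10) = -388
K→L: (-15)(-9) − (13.5)(-14) = 324
L→J: (13.5)(-10) − (17)(-9) = 18
Σ = -46
Area = |Σ|/2 = 23.

23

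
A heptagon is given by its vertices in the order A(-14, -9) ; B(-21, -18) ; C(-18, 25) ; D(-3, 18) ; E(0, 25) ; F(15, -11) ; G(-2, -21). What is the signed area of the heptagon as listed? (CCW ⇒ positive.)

-1049

Apply Gauss's area formula: 2A = Σ (x_i·y_{i+1} − x_{i+1}·y_i), indices taken mod 7.
Σ = (63) + (-849) + (-249) + (-75) + (-375) + (-337) + (-276) = -2098
Signed area = Σ/2 = -1049 (negative ⇒ clockwise traversal).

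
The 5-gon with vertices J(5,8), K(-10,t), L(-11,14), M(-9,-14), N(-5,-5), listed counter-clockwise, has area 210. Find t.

15

Write out the shoelace sum; only the two edges meeting at K involve t:
2·Area = [(5·t − (-10)·8) + ((-10)·14 − (-11)·t)] + 240
       = 16·t + 180 = 420
⇒ t = 15.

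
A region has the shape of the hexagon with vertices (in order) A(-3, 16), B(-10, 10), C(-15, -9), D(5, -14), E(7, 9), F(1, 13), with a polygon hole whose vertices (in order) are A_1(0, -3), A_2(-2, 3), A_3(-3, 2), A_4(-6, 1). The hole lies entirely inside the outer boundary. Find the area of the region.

439.5

Outer boundary:
Apply the shoelace (surveyor's) formula: 2A = Σ (x_i·y_{i+1} − x_{i+1}·y_i), indices taken mod 6.
Σ = (130) + (240) + (255) + (143) + (82) + (55) = 905
Area = |Σ|/2 = 452.5.
Hole:
Σ = (-6) + (5) + (9) + (18) = 26
Area = |Σ|/2 = 13.
Net area = 452.5 − 13 = 439.5.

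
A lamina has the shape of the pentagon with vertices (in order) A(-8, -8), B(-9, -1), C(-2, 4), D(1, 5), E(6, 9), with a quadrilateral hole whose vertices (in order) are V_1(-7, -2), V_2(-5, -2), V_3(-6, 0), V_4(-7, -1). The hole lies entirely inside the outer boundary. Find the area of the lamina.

Outer boundary:
Apply Gauss's area formula: 2A = Σ (x_i·y_{i+1} − x_{i+1}·y_i), indices taken mod 5.
Σ = (-64) + (-38) + (-14) + (-21) + (24) = -113
Area = |Σ|/2 = 56.5.
Hole:
Σ = (4) + (-12) + (6) + (7) = 5
Area = |Σ|/2 = 2.5.
Net area = 56.5 − 2.5 = 54.

54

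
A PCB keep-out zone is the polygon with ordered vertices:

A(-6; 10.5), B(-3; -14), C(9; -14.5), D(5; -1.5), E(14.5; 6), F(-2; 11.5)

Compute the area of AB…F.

311.25

Apply Gauss's area formula: 2A = Σ (x_i·y_{i+1} − x_{i+1}·y_i), indices taken mod 6.
Σ = (115.5) + (169.5) + (59) + (51.75) + (178.75) + (48) = 622.5
Area = |Σ|/2 = 311.25.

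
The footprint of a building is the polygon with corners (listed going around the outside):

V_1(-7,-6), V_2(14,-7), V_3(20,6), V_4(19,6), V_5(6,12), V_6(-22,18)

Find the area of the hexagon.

Apply the shoelace formula: 2A = Σ (x_i·y_{i+1} − x_{i+1}·y_i), indices taken mod 6.
Σ = (133) + (224) + (6) + (192) + (372) + (258) = 1185
Area = |Σ|/2 = 592.5.

592.5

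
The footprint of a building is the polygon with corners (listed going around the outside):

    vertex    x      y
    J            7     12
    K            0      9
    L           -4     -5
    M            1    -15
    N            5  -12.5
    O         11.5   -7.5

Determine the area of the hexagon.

Apply Gauss's area formula: 2A = Σ (x_i·y_{i+1} − x_{i+1}·y_i), indices taken mod 6.
Cross-terms: 63, 36, 65, 62.5, 106.25, 190.5  ⇒  Σ = 523.25
Area = |Σ|/2 = 261.625.

261.625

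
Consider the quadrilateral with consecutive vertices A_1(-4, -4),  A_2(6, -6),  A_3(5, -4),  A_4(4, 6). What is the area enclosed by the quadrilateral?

Apply the shoelace formula: 2A = Σ (x_i·y_{i+1} − x_{i+1}·y_i), indices taken mod 4.
Cross-terms: 48, 6, 46, 8  ⇒  Σ = 108
Area = |Σ|/2 = 54.

54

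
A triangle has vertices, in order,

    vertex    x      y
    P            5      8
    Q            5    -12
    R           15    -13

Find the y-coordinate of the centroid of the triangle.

-17/3

Apply the surveyor's formula. First the cross-terms c_i = x_i·y_{i+1} − x_{i+1}·y_i:
  -100, 115, 185  ⇒  2A = 200, A = 100.
Then Σ (y_i + y_{i+1})·c_i = -3400, so ȳ = -3400 / (6·100) = -17/3.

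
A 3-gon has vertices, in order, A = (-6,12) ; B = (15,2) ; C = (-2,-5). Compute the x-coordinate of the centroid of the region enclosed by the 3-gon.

7/3

Apply the shoelace (surveyor's) formula. First the cross-terms c_i = x_i·y_{i+1} − x_{i+1}·y_i:
  -192, -71, -54  ⇒  2A = -317, A = -158.5.
Then Σ (x_i + x_{i+1})·c_i = -2219, so x̄ = -2219 / (6·(-158.5)) = 7/3.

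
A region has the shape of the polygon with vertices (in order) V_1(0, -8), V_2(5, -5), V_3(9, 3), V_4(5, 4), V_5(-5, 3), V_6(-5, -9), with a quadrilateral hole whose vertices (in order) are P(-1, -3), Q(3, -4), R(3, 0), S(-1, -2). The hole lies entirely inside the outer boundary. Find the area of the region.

Outer boundary:
Apply the shoelace formula: 2A = Σ (x_i·y_{i+1} − x_{i+1}·y_i), indices taken mod 6.
Cross-terms: 40, 60, 21, 35, 60, 40  ⇒  Σ = 256
Area = |Σ|/2 = 128.
Hole:
Σ = (13) + (12) + (-6) + (1) = 20
Area = |Σ|/2 = 10.
Net area = 128 − 10 = 118.

118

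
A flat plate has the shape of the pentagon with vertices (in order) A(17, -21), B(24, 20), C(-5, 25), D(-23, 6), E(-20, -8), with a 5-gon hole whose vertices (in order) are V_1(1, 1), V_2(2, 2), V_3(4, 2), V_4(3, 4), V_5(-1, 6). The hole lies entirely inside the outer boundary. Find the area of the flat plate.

1464

Outer boundary:
Σ = (844) + (700) + (545) + (304) + (556) = 2949
Area = |Σ|/2 = 1474.5.
Hole:
Apply the surveyor's formula: 2A = Σ (x_i·y_{i+1} − x_{i+1}·y_i), indices taken mod 5.
Cross-terms: 0, -4, 10, 22, -7  ⇒  Σ = 21
Area = |Σ|/2 = 10.5.
Net area = 1474.5 − 10.5 = 1464.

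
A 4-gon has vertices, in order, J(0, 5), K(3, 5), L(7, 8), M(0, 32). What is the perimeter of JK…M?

60

|JK| = √((3)² + (0)²) = √9 = 3
|KL| = √((4)² + (3)²) = √25 = 5
|LM| = √((-7)² + (24)²) = √625 = 25
|MJ| = √((0)² + (-27)²) = √729 = 27
Perimeter = 3 + 5 + 25 + 27 = 60.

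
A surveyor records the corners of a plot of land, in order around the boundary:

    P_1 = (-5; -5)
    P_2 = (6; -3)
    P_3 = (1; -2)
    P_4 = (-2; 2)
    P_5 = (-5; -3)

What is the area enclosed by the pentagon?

30

Apply the shoelace formula: 2A = Σ (x_i·y_{i+1} − x_{i+1}·y_i), indices taken mod 5.
P_1→P_2: (-5)(-3) − (6)(-5) = 45
P_2→P_3: (6)(-2) − (1)(-3) = -9
P_3→P_4: (1)(2) − (-2)(-2) = -2
P_4→P_5: (-2)(-3) − (-5)(2) = 16
P_5→P_1: (-5)(-5) − (-5)(-3) = 10
Σ = 60
Area = |Σ|/2 = 30.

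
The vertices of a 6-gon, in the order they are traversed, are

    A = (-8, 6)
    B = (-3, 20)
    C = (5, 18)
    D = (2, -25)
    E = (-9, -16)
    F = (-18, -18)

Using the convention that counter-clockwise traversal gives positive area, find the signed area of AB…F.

-546

Σ = (-142) + (-154) + (-161) + (-257) + (-126) + (-252) = -1092
Signed area = Σ/2 = -546 (negative ⇒ clockwise traversal).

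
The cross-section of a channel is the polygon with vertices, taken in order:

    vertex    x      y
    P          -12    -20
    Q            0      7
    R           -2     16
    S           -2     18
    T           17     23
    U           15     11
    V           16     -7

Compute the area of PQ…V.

634.5

Apply the shoelace (surveyor's) formula: 2A = Σ (x_i·y_{i+1} − x_{i+1}·y_i), indices taken mod 7.
P→Q: (-12)(7) − (0)(-20) = -84
Q→R: (0)(16) − (-2)(7) = 14
R→S: (-2)(18) − (-2)(16) = -4
S→T: (-2)(23) − (17)(18) = -352
T→U: (17)(11) − (15)(23) = -158
U→V: (15)(-7) − (16)(11) = -281
V→P: (16)(-20) − (-12)(-7) = -404
Σ = -1269
Area = |Σ|/2 = 634.5.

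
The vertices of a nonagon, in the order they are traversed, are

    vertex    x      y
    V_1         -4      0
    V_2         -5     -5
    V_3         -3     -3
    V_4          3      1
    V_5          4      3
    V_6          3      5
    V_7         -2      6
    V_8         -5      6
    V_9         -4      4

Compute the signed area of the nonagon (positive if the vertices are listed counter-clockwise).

54

Apply the shoelace (surveyor's) formula: 2A = Σ (x_i·y_{i+1} − x_{i+1}·y_i), indices taken mod 9.
Σ = (20) + (0) + (6) + (5) + (11) + (28) + (18) + (4) + (16) = 108
Signed area = Σ/2 = 54 (positive ⇒ counter-clockwise traversal).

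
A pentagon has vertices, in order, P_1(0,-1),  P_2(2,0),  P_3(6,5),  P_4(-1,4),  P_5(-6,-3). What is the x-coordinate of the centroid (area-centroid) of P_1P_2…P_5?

2/111

Apply the surveyor's formula. First the cross-terms c_i = x_i·y_{i+1} − x_{i+1}·y_i:
  2, 10, 29, 27, 6  ⇒  2A = 74, A = 37.
Then Σ (x_i + x_{i+1})·c_i = 4, so x̄ = 4 / (6·37) = 2/111.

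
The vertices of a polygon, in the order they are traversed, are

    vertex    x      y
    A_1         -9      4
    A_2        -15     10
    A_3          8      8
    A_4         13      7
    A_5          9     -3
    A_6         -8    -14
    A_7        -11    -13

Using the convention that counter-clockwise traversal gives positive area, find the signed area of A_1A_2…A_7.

Cross-terms: -30, -200, -48, -102, -150, -50, -161  ⇒  Σ = -741
Signed area = Σ/2 = -370.5 (negative ⇒ clockwise traversal).

-370.5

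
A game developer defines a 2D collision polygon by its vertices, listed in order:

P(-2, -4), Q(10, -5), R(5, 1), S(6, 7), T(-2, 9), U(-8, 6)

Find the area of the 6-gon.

143

P→Q: (-2)(-5) − (10)(-4) = 50
Q→R: (10)(1) − (5)(-5) = 35
R→S: (5)(7) − (6)(1) = 29
S→T: (6)(9) − (-2)(7) = 68
T→U: (-2)(6) − (-8)(9) = 60
U→P: (-8)(-4) − (-2)(6) = 44
Σ = 286
Area = |Σ|/2 = 143.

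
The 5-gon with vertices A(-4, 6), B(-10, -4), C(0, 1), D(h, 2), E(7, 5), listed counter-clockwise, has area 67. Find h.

The doubled signed area Σ (x_i y_{i+1} − x_{i+1} y_i) is linear in h.
With h=0 it equals 114; the coefficient of h is 4 (from the two edges through D).
So 4·h + 114 = 2·67 = 134 ⇒ h = 5.

5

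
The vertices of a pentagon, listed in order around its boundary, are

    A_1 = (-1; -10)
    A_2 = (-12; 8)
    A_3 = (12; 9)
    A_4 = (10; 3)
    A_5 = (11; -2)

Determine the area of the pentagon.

275.5

A_1→A_2: (-1)(8) − (-12)(-10) = -128
A_2→A_3: (-12)(9) − (12)(8) = -204
A_3→A_4: (12)(3) − (10)(9) = -54
A_4→A_5: (10)(-2) − (11)(3) = -53
A_5→A_1: (11)(-10) − (-1)(-2) = -112
Σ = -551
Area = |Σ|/2 = 275.5.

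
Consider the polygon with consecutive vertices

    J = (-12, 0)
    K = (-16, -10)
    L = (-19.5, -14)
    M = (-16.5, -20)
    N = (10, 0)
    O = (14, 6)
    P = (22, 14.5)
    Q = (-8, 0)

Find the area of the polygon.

Apply the surveyor's formula: 2A = Σ (x_i·y_{i+1} − x_{i+1}·y_i), indices taken mod 8.
Σ = (120) + (29) + (159) + (200) + (60) + (71) + (116) + (0) = 755
Area = |Σ|/2 = 377.5.

377.5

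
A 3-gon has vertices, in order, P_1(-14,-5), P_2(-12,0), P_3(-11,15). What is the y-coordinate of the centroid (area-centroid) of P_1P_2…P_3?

Apply the shoelace formula. First the cross-terms c_i = x_i·y_{i+1} − x_{i+1}·y_i:
  -60, -180, 265  ⇒  2A = 25, A = 12.5.
Then Σ (y_i + y_{i+1})·c_i = 250, so ȳ = 250 / (6·12.5) = 10/3.

10/3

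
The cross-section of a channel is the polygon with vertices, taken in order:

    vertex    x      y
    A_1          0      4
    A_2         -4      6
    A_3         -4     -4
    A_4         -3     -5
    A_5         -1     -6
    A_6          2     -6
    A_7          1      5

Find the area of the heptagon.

57.5

Σ = (16) + (40) + (8) + (13) + (18) + (16) + (4) = 115
Area = |Σ|/2 = 57.5.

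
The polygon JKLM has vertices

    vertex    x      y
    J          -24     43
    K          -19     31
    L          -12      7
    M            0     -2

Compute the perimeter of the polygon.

104

|JK| = √((5)² + (-12)²) = √169 = 13
|KL| = √((7)² + (-24)²) = √625 = 25
|LM| = √((12)² + (-9)²) = √225 = 15
|MJ| = √((-24)² + (45)²) = √2601 = 51
Perimeter = 13 + 25 + 15 + 51 = 104.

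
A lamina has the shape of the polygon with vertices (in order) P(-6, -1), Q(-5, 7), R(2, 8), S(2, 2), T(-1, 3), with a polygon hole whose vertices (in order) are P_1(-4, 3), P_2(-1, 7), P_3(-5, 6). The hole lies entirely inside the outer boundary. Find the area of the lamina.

Outer boundary:
Σ = (-47) + (-54) + (-12) + (8) + (19) = -86
Area = |Σ|/2 = 43.
Hole:
Σ = (-25) + (29) + (9) = 13
Area = |Σ|/2 = 6.5.
Net area = 43 − 6.5 = 36.5.

36.5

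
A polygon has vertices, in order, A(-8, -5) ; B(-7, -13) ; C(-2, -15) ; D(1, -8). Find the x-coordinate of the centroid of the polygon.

Apply Gauss's area formula. First the cross-terms c_i = x_i·y_{i+1} − x_{i+1}·y_i:
  69, 79, 31, -69  ⇒  2A = 110, A = 55.
Then Σ (x_i + x_{i+1})·c_i = -1294, so x̄ = -1294 / (6·55) = -647/165.

-647/165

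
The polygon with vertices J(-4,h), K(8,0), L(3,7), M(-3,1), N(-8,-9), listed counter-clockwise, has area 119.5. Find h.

-10

Write out the shoelace sum; only the two edges meeting at J involve h:
2·Area = [((-8)·h − (-4)·(-9)) + ((-4)·0 − 8·h)] + 115
       = -16·h + 79 = 239
⇒ h = -10.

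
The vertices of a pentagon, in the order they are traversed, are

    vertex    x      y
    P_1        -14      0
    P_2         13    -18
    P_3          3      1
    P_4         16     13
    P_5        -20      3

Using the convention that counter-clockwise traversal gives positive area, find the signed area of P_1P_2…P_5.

346

Σ = (252) + (67) + (23) + (308) + (42) = 692
Signed area = Σ/2 = 346 (positive ⇒ counter-clockwise traversal).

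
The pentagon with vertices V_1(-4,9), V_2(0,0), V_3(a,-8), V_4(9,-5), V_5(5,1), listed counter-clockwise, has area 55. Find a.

9

Write out the shoelace sum; only the two edges meeting at V_3 involve a:
2·Area = [(0·(-8) − a·0) + (a·(-5) − 9·(-8))] + 83
       = -5·a + 155 = 110
⇒ a = 9.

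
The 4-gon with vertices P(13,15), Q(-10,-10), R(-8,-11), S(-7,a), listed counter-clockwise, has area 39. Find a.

The doubled signed area Σ (x_i y_{i+1} − x_{i+1} y_i) is linear in a.
With a=0 it equals -132; the coefficient of a is -21 (from the two edges through S).
So -21·a + -132 = 2·39 = 78 ⇒ a = -10.

-10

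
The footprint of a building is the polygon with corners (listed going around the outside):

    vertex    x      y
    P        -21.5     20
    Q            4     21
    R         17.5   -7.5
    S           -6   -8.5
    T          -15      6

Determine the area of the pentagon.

728.625

Cross-terms: -531.5, -397.5, -193.75, -163.5, -171  ⇒  Σ = -1457.25
Area = |Σ|/2 = 728.625.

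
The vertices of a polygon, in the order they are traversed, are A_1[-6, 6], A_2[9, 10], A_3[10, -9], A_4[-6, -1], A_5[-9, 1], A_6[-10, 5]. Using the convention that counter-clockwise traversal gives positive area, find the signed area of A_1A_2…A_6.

-219.5

Σ = (-114) + (-181) + (-64) + (-15) + (-35) + (-30) = -439
Signed area = Σ/2 = -219.5 (negative ⇒ clockwise traversal).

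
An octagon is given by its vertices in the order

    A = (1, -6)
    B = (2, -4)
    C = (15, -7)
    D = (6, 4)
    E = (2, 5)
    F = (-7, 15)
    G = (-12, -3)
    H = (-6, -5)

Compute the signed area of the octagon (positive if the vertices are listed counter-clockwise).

Apply the shoelace (surveyor's) formula: 2A = Σ (x_i·y_{i+1} − x_{i+1}·y_i), indices taken mod 8.
Σ = (8) + (46) + (102) + (22) + (65) + (201) + (42) + (41) = 527
Signed area = Σ/2 = 263.5 (positive ⇒ counter-clockwise traversal).

263.5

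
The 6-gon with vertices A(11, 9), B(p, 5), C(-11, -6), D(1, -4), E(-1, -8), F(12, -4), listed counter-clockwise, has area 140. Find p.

The doubled signed area Σ (x_i y_{i+1} − x_{i+1} y_i) is linear in p.
With p=0 it equals 400; the coefficient of p is -15 (from the two edges through B).
So -15·p + 400 = 2·140 = 280 ⇒ p = 8.

8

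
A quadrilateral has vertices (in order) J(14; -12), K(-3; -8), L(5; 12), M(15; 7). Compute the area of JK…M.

Apply the shoelace formula: 2A = Σ (x_i·y_{i+1} − x_{i+1}·y_i), indices taken mod 4.
Σ = (-148) + (4) + (-145) + (-278) = -567
Area = |Σ|/2 = 283.5.

283.5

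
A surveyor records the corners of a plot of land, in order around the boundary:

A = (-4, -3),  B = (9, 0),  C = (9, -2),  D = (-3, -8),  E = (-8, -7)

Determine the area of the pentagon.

58

Σ = (27) + (-18) + (-78) + (-43) + (-4) = -116
Area = |Σ|/2 = 58.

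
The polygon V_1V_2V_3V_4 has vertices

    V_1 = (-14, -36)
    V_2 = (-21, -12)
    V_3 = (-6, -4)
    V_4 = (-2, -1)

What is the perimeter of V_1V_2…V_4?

84

|V_1V_2| = √((-7)² + (24)²) = √625 = 25
|V_2V_3| = √((15)² + (8)²) = √289 = 17
|V_3V_4| = √((4)² + (3)²) = √25 = 5
|V_4V_1| = √((-12)² + (-35)²) = √1369 = 37
Perimeter = 25 + 17 + 5 + 37 = 84.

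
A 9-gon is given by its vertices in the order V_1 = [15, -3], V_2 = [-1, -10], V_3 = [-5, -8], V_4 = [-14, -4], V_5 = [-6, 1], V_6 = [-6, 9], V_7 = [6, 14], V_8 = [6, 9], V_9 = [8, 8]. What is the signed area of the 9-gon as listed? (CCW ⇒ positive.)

-354.5

Apply the surveyor's formula: 2A = Σ (x_i·y_{i+1} − x_{i+1}·y_i), indices taken mod 9.
V_1→V_2: (15)(-10) − (-1)(-3) = -153
V_2→V_3: (-1)(-8) − (-5)(-10) = -42
V_3→V_4: (-5)(-4) − (-14)(-8) = -92
V_4→V_5: (-14)(1) − (-6)(-4) = -38
V_5→V_6: (-6)(9) − (-6)(1) = -48
V_6→V_7: (-6)(14) − (6)(9) = -138
V_7→V_8: (6)(9) − (6)(14) = -30
V_8→V_9: (6)(8) − (8)(9) = -24
V_9→V_1: (8)(-3) − (15)(8) = -144
Σ = -709
Signed area = Σ/2 = -354.5 (negative ⇒ clockwise traversal).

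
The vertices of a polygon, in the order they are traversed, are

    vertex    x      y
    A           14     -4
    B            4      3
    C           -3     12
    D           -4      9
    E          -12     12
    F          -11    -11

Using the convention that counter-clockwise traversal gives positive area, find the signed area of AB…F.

Apply the shoelace formula: 2A = Σ (x_i·y_{i+1} − x_{i+1}·y_i), indices taken mod 6.
Σ = (58) + (57) + (21) + (60) + (264) + (198) = 658
Signed area = Σ/2 = 329 (positive ⇒ counter-clockwise traversal).

329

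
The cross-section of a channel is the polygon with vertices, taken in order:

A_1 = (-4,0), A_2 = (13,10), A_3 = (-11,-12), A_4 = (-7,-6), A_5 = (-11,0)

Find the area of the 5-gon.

Apply the shoelace formula: 2A = Σ (x_i·y_{i+1} − x_{i+1}·y_i), indices taken mod 5.
Cross-terms: -40, -46, -18, -66, 0  ⇒  Σ = -170
Area = |Σ|/2 = 85.

85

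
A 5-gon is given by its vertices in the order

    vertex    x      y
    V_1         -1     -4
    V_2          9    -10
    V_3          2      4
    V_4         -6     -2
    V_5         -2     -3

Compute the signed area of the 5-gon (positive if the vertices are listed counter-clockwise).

70.5

Apply the shoelace (surveyor's) formula: 2A = Σ (x_i·y_{i+1} − x_{i+1}·y_i), indices taken mod 5.
Cross-terms: 46, 56, 20, 14, 5  ⇒  Σ = 141
Signed area = Σ/2 = 70.5 (positive ⇒ counter-clockwise traversal).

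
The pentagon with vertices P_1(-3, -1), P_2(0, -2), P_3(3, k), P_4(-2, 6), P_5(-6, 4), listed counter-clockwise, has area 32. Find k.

-6

The doubled signed area Σ (x_i y_{i+1} − x_{i+1} y_i) is linear in k.
With k=0 it equals 76; the coefficient of k is 2 (from the two edges through P_3).
So 2·k + 76 = 2·32 = 64 ⇒ k = -6.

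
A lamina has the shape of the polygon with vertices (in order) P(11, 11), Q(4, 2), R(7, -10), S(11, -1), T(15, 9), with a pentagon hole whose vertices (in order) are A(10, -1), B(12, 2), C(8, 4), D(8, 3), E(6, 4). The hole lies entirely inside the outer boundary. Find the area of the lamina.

Outer boundary:
Apply the shoelace (surveyor's) formula: 2A = Σ (x_i·y_{i+1} − x_{i+1}·y_i), indices taken mod 5.
Σ = (-22) + (-54) + (103) + (114) + (66) = 207
Area = |Σ|/2 = 103.5.
Hole:
Cross-terms: 32, 32, -8, 14, -46  ⇒  Σ = 24
Area = |Σ|/2 = 12.
Net area = 103.5 − 12 = 91.5.

91.5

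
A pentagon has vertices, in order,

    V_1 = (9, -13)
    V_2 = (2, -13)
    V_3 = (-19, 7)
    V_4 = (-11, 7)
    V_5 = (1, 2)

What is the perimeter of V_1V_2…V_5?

|V_1V_2| = √((-7)² + (0)²) = √49 = 7
|V_2V_3| = √((-21)² + (20)²) = √841 = 29
|V_3V_4| = √((8)² + (0)²) = √64 = 8
|V_4V_5| = √((12)² + (-5)²) = √169 = 13
|V_5V_1| = √((8)² + (-15)²) = √289 = 17
Perimeter = 7 + 29 + 8 + 13 + 17 = 74.

74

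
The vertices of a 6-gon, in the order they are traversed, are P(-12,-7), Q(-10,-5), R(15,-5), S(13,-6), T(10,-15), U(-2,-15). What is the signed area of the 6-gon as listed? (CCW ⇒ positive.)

Σ = (-10) + (125) + (-25) + (-135) + (-180) + (-166) = -391
Signed area = Σ/2 = -195.5 (negative ⇒ clockwise traversal).

-195.5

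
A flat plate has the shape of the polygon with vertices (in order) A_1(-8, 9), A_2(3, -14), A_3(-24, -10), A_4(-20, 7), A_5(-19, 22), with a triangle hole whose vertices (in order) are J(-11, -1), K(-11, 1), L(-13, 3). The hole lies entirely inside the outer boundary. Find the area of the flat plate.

473.5

Outer boundary:
Apply the surveyor's formula: 2A = Σ (x_i·y_{i+1} − x_{i+1}·y_i), indices taken mod 5.
Cross-terms: 85, -366, -368, -307, 5  ⇒  Σ = -951
Area = |Σ|/2 = 475.5.
Hole:
Apply Gauss's area formula: 2A = Σ (x_i·y_{i+1} − x_{i+1}·y_i), indices taken mod 3.
Σ = (-22) + (-20) + (46) = 4
Area = |Σ|/2 = 2.
Net area = 475.5 − 2 = 473.5.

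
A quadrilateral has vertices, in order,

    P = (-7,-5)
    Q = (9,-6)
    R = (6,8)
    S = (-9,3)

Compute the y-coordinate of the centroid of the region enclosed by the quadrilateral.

1/9

Apply the shoelace (surveyor's) formula. First the cross-terms c_i = x_i·y_{i+1} − x_{i+1}·y_i:
  87, 108, 90, 66  ⇒  2A = 351, A = 175.5.
Then Σ (y_i + y_{i+1})·c_i = 117, so ȳ = 117 / (6·175.5) = 1/9.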